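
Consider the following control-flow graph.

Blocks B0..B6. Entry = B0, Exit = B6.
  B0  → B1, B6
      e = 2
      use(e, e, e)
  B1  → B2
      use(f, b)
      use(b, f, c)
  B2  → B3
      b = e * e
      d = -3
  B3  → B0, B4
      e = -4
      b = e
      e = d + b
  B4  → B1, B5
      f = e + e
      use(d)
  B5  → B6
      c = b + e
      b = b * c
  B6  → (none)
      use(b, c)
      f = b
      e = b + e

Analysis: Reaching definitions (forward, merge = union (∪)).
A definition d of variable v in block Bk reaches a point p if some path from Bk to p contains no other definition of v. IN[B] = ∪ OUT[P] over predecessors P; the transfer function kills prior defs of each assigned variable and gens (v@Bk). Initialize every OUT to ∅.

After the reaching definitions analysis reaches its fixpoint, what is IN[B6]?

Answer: {b@B3, b@B5, c@B5, d@B2, e@B0, e@B3, f@B4}

Derivation:
Per-block solution:
  B0: | IN={b@B3, d@B2, e@B3, f@B4} | OUT={b@B3, d@B2, e@B0, f@B4}
  B1: | IN={b@B3, d@B2, e@B0, e@B3, f@B4} | OUT={b@B3, d@B2, e@B0, e@B3, f@B4}
  B2: | IN={b@B3, d@B2, e@B0, e@B3, f@B4} | OUT={b@B2, d@B2, e@B0, e@B3, f@B4}
  B3: | IN={b@B2, d@B2, e@B0, e@B3, f@B4} | OUT={b@B3, d@B2, e@B3, f@B4}
  B4: | IN={b@B3, d@B2, e@B3, f@B4} | OUT={b@B3, d@B2, e@B3, f@B4}
  B5: | IN={b@B3, d@B2, e@B3, f@B4} | OUT={b@B5, c@B5, d@B2, e@B3, f@B4}
  B6: | IN={b@B3, b@B5, c@B5, d@B2, e@B0, e@B3, f@B4} | OUT={b@B3, b@B5, c@B5, d@B2, e@B6, f@B6}

Merge at B6: IN[B6] = OUT[B0] ⊔ OUT[B5] = {b@B3, b@B5, c@B5, d@B2, e@B0, e@B3, f@B4}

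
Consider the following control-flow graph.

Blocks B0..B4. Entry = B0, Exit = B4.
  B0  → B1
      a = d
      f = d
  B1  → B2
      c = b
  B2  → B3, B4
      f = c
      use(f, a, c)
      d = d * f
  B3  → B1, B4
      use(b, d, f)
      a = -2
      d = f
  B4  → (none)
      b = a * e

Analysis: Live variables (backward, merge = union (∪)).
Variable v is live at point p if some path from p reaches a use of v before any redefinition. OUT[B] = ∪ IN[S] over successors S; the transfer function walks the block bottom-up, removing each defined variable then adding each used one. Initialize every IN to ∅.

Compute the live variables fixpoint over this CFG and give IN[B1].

Answer: {a, b, d, e}

Working:
Converged values:
  B0:   IN={b, d, e}   OUT={a, b, d, e}
  B1:   IN={a, b, d, e}   OUT={a, b, c, d, e}
  B2:   IN={a, b, c, d, e}   OUT={a, b, d, e, f}
  B3:   IN={b, d, e, f}   OUT={a, b, d, e}
  B4:   IN={a, e}   OUT={}

Merge at B1: OUT[B1] = IN[B2] = {a, b, c, d, e}
Applying B1's transfer function to that OUT value gives IN[B1] (row B1 above).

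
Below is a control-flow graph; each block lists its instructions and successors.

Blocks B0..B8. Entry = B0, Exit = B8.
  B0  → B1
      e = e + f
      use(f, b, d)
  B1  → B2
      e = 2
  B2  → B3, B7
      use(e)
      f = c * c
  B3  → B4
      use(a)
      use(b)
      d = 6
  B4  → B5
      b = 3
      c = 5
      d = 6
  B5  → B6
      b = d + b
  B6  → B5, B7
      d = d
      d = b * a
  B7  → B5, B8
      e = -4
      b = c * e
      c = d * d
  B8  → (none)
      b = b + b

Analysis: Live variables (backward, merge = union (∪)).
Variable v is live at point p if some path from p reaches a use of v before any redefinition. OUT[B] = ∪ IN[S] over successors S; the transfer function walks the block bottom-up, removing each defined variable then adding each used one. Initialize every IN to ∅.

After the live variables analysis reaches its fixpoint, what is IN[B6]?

Answer: {a, b, c, d}

Working:
Per-block solution:
  B0:   IN={a, b, c, d, e, f}   OUT={a, b, c, d}
  B1:   IN={a, b, c, d}   OUT={a, b, c, d, e}
  B2:   IN={a, b, c, d, e}   OUT={a, b, c, d}
  B3:   IN={a, b}   OUT={a}
  B4:   IN={a}   OUT={a, b, c, d}
  B5:   IN={a, b, c, d}   OUT={a, b, c, d}
  B6:   IN={a, b, c, d}   OUT={a, b, c, d}
  B7:   IN={a, c, d}   OUT={a, b, c, d}
  B8:   IN={b}   OUT={}

Merge at B6: OUT[B6] = IN[B5] ⊔ IN[B7] = {a, b, c, d}
Applying B6's transfer function to that OUT value gives IN[B6] (row B6 above).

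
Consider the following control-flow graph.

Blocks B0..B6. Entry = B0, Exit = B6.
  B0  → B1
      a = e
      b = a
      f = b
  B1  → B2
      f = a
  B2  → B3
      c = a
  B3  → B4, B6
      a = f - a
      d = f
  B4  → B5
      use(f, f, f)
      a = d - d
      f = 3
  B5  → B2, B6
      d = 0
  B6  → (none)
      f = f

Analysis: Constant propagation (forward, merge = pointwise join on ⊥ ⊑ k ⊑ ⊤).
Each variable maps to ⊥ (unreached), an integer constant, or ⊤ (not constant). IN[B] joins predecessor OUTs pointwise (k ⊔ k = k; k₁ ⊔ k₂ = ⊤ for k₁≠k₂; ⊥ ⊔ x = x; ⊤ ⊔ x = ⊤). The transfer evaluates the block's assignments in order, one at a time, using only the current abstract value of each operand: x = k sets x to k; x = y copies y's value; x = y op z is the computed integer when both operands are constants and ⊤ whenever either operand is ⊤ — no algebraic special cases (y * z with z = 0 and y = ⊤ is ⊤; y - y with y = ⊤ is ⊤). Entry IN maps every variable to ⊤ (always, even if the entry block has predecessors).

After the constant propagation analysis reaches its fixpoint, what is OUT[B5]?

Converged values:
  B0:   IN=(all ⊤)   OUT=(all ⊤)
  B1:   IN=(all ⊤)   OUT=(all ⊤)
  B2:   IN=(all ⊤)   OUT=(all ⊤)
  B3:   IN=(all ⊤)   OUT=(all ⊤)
  B4:   IN=(all ⊤)   OUT={f:3; rest ⊤}
  B5:   IN={f:3; rest ⊤}   OUT={d:0, f:3; rest ⊤}
  B6:   IN=(all ⊤)   OUT=(all ⊤)

Merge at B5: IN[B5] = OUT[B4] = {a: ⊤, b: ⊤, c: ⊤, d: ⊤, e: ⊤, f: 3}
Applying B5's transfer function to that IN value gives OUT[B5] (row B5 above).

Answer: {a: ⊤, b: ⊤, c: ⊤, d: 0, e: ⊤, f: 3}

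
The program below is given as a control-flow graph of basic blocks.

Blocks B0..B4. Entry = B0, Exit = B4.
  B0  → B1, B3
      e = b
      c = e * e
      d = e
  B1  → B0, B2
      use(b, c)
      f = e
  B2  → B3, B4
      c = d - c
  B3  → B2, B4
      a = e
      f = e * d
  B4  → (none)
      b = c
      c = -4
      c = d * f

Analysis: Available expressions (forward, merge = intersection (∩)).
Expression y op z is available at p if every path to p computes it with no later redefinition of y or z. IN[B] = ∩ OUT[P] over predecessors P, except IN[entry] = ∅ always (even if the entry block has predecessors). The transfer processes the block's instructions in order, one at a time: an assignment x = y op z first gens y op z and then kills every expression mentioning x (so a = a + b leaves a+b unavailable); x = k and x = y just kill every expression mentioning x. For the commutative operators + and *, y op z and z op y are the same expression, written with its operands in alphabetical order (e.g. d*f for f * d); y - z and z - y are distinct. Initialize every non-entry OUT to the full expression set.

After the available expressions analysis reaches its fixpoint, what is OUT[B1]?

Converged values:
  B0: | IN={} | OUT={e*e}
  B1: | IN={e*e} | OUT={e*e}
  B2: | IN={e*e} | OUT={e*e}
  B3: | IN={e*e} | OUT={d*e, e*e}
  B4: | IN={e*e} | OUT={d*f, e*e}

Merge at B1: IN[B1] = OUT[B0] = {e*e}
Applying B1's transfer function to that IN value gives OUT[B1] (row B1 above).

Answer: {e*e}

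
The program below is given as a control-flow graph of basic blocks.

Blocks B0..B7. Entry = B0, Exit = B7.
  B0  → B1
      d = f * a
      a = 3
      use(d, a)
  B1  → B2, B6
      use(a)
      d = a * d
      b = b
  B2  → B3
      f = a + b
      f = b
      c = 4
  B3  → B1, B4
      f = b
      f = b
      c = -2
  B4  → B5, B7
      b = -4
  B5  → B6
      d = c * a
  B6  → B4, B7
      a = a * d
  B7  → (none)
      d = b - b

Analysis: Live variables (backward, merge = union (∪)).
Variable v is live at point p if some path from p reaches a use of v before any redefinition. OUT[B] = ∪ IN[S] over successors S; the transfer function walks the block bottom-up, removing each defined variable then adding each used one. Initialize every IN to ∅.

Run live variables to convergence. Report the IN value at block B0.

Answer: {a, b, c, f}

Working:
Fixpoint table:
  B0:   IN={a, b, c, f}   OUT={a, b, c, d}
  B1:   IN={a, b, c, d}   OUT={a, b, c, d}
  B2:   IN={a, b, d}   OUT={a, b, d}
  B3:   IN={a, b, d}   OUT={a, b, c, d}
  B4:   IN={a, c}   OUT={a, b, c}
  B5:   IN={a, b, c}   OUT={a, b, c, d}
  B6:   IN={a, b, c, d}   OUT={a, b, c}
  B7:   IN={b}   OUT={}

Merge at B0: OUT[B0] = IN[B1] = {a, b, c, d}
Applying B0's transfer function to that OUT value gives IN[B0] (row B0 above).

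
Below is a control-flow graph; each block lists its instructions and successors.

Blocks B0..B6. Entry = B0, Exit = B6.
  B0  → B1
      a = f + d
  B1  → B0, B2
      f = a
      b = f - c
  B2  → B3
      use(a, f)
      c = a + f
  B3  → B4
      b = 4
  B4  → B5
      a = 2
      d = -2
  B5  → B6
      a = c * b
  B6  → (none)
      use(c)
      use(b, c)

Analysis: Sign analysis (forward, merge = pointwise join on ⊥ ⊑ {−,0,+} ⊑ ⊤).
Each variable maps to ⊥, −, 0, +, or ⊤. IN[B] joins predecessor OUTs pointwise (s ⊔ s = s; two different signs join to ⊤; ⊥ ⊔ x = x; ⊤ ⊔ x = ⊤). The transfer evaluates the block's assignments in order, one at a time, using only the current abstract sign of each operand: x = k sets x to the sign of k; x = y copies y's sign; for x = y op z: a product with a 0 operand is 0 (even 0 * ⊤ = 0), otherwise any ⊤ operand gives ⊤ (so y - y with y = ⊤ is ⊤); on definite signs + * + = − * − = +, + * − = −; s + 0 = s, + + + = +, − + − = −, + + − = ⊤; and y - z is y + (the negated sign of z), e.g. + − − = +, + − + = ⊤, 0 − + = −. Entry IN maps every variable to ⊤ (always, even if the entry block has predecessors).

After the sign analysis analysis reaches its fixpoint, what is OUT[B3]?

Answer: {a: ⊤, b: +, c: ⊤, d: ⊤, e: ⊤, f: ⊤}

Working:
Per-block solution:
  B0: | IN=(all ⊤) | OUT=(all ⊤)
  B1: | IN=(all ⊤) | OUT=(all ⊤)
  B2: | IN=(all ⊤) | OUT=(all ⊤)
  B3: | IN=(all ⊤) | OUT={b:+; rest ⊤}
  B4: | IN={b:+; rest ⊤} | OUT={a:+, b:+, d:-; rest ⊤}
  B5: | IN={a:+, b:+, d:-; rest ⊤} | OUT={b:+, d:-; rest ⊤}
  B6: | IN={b:+, d:-; rest ⊤} | OUT={b:+, d:-; rest ⊤}

Merge at B3: IN[B3] = OUT[B2] = {a: ⊤, b: ⊤, c: ⊤, d: ⊤, e: ⊤, f: ⊤}
Applying B3's transfer function to that IN value gives OUT[B3] (row B3 above).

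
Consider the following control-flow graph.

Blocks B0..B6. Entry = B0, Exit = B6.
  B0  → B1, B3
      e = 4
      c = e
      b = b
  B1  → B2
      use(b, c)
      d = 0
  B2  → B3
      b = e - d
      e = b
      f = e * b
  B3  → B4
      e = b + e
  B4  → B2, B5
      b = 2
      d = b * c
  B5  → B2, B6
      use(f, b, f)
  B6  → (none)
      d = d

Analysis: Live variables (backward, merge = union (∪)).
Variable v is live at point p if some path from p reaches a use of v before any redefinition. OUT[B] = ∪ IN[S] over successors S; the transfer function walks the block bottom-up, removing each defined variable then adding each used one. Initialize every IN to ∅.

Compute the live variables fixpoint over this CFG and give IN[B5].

Converged values:
  B0: | IN={b, f} | OUT={b, c, e, f}
  B1: | IN={b, c, e} | OUT={c, d, e}
  B2: | IN={c, d, e} | OUT={b, c, e, f}
  B3: | IN={b, c, e, f} | OUT={c, e, f}
  B4: | IN={c, e, f} | OUT={b, c, d, e, f}
  B5: | IN={b, c, d, e, f} | OUT={c, d, e}
  B6: | IN={d} | OUT={}

Merge at B5: OUT[B5] = IN[B2] ⊔ IN[B6] = {c, d, e}
Applying B5's transfer function to that OUT value gives IN[B5] (row B5 above).

Answer: {b, c, d, e, f}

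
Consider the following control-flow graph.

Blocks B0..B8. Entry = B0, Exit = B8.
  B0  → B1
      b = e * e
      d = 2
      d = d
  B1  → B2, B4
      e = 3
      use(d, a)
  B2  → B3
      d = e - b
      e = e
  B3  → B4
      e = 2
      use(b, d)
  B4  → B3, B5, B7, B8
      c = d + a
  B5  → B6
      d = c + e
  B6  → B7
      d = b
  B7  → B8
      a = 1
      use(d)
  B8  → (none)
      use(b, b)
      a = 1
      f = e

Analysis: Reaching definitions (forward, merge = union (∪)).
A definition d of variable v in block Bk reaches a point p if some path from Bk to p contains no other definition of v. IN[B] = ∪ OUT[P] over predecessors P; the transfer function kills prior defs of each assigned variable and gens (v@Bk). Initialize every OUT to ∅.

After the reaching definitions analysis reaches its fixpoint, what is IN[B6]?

Answer: {b@B0, c@B4, d@B5, e@B1, e@B3}

Trace:
Converged values:
  B0: | IN={} | OUT={b@B0, d@B0}
  B1: | IN={b@B0, d@B0} | OUT={b@B0, d@B0, e@B1}
  B2: | IN={b@B0, d@B0, e@B1} | OUT={b@B0, d@B2, e@B2}
  B3: | IN={b@B0, c@B4, d@B0, d@B2, e@B1, e@B2, e@B3} | OUT={b@B0, c@B4, d@B0, d@B2, e@B3}
  B4: | IN={b@B0, c@B4, d@B0, d@B2, e@B1, e@B3} | OUT={b@B0, c@B4, d@B0, d@B2, e@B1, e@B3}
  B5: | IN={b@B0, c@B4, d@B0, d@B2, e@B1, e@B3} | OUT={b@B0, c@B4, d@B5, e@B1, e@B3}
  B6: | IN={b@B0, c@B4, d@B5, e@B1, e@B3} | OUT={b@B0, c@B4, d@B6, e@B1, e@B3}
  B7: | IN={b@B0, c@B4, d@B0, d@B2, d@B6, e@B1, e@B3} | OUT={a@B7, b@B0, c@B4, d@B0, d@B2, d@B6, e@B1, e@B3}
  B8: | IN={a@B7, b@B0, c@B4, d@B0, d@B2, d@B6, e@B1, e@B3} | OUT={a@B8, b@B0, c@B4, d@B0, d@B2, d@B6, e@B1, e@B3, f@B8}

Merge at B6: IN[B6] = OUT[B5] = {b@B0, c@B4, d@B5, e@B1, e@B3}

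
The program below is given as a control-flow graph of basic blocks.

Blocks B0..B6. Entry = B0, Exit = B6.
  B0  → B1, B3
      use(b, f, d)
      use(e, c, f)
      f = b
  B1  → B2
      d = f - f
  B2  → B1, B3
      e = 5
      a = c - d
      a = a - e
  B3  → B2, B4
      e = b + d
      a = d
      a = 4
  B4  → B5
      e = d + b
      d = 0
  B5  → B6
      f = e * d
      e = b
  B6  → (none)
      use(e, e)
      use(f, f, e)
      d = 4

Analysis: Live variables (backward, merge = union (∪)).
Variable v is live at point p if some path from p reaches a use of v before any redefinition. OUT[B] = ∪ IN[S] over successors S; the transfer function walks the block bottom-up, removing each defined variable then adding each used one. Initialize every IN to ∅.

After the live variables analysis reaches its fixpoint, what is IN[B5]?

Answer: {b, d, e}

Derivation:
Per-block solution:
  B0:   IN={b, c, d, e, f}   OUT={b, c, d, f}
  B1:   IN={b, c, f}   OUT={b, c, d, f}
  B2:   IN={b, c, d, f}   OUT={b, c, d, f}
  B3:   IN={b, c, d, f}   OUT={b, c, d, f}
  B4:   IN={b, d}   OUT={b, d, e}
  B5:   IN={b, d, e}   OUT={e, f}
  B6:   IN={e, f}   OUT={}

Merge at B5: OUT[B5] = IN[B6] = {e, f}
Applying B5's transfer function to that OUT value gives IN[B5] (row B5 above).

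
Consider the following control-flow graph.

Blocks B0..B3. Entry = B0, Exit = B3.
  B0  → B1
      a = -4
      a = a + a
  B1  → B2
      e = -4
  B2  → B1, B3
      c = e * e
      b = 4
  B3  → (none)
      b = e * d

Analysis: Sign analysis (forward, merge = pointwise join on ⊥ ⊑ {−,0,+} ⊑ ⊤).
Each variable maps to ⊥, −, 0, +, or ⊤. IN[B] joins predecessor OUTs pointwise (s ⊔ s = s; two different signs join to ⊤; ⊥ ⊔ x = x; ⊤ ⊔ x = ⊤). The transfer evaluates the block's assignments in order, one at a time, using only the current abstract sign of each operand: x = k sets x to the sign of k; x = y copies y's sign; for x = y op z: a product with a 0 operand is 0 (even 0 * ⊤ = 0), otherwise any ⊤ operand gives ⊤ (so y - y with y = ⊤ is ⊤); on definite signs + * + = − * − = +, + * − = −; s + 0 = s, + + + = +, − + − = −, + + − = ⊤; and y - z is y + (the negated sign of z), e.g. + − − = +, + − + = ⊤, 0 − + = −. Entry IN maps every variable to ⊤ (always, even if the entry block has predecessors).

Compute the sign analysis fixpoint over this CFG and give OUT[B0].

Per-block solution:
  B0:   IN=(all ⊤)   OUT={a:-; rest ⊤}
  B1:   IN={a:-; rest ⊤}   OUT={a:-, e:-; rest ⊤}
  B2:   IN={a:-, e:-; rest ⊤}   OUT={a:-, b:+, c:+, e:-; rest ⊤}
  B3:   IN={a:-, b:+, c:+, e:-; rest ⊤}   OUT={a:-, c:+, e:-; rest ⊤}

B0 is the boundary node: IN[B0] = {a: ⊤, b: ⊤, c: ⊤, d: ⊤, e: ⊤, f: ⊤}
Applying B0's transfer function to that IN value gives OUT[B0] (row B0 above).

Answer: {a: -, b: ⊤, c: ⊤, d: ⊤, e: ⊤, f: ⊤}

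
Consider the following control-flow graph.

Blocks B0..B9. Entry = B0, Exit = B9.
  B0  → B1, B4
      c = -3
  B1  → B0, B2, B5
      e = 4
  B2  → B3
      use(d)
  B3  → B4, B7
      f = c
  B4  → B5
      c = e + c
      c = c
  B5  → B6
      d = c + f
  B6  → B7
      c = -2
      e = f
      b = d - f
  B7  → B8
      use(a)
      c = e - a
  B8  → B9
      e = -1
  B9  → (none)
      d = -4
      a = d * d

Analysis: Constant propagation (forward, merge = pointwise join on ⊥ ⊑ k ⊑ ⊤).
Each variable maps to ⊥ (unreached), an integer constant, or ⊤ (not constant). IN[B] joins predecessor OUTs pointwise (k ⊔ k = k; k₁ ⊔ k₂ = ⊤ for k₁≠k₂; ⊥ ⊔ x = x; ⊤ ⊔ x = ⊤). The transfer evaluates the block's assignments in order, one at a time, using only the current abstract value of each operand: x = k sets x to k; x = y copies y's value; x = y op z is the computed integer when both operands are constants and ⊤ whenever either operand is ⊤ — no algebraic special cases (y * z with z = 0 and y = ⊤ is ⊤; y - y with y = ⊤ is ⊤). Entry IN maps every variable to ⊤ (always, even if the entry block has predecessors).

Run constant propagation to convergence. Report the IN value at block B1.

Fixpoint table:
  B0:   IN=(all ⊤)   OUT={c:-3; rest ⊤}
  B1:   IN={c:-3; rest ⊤}   OUT={c:-3, e:4; rest ⊤}
  B2:   IN={c:-3, e:4; rest ⊤}   OUT={c:-3, e:4; rest ⊤}
  B3:   IN={c:-3, e:4; rest ⊤}   OUT={c:-3, e:4, f:-3; rest ⊤}
  B4:   IN={c:-3; rest ⊤}   OUT=(all ⊤)
  B5:   IN=(all ⊤)   OUT=(all ⊤)
  B6:   IN=(all ⊤)   OUT={c:-2; rest ⊤}
  B7:   IN=(all ⊤)   OUT=(all ⊤)
  B8:   IN=(all ⊤)   OUT={e:-1; rest ⊤}
  B9:   IN={e:-1; rest ⊤}   OUT={a:16, d:-4, e:-1; rest ⊤}

Merge at B1: IN[B1] = OUT[B0] = {a: ⊤, b: ⊤, c: -3, d: ⊤, e: ⊤, f: ⊤}

Answer: {a: ⊤, b: ⊤, c: -3, d: ⊤, e: ⊤, f: ⊤}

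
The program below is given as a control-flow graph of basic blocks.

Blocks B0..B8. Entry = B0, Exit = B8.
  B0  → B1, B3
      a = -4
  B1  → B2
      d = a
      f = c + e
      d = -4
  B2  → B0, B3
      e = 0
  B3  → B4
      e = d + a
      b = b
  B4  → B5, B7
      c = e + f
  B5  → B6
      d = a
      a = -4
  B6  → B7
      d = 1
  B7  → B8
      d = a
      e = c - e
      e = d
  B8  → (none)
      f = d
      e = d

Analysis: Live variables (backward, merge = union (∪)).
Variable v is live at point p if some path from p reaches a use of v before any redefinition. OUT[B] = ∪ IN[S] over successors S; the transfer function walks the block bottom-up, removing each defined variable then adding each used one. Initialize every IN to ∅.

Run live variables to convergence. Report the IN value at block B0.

Fixpoint table:
  B0:  IN={b, c, d, e, f}  OUT={a, b, c, d, e, f}
  B1:  IN={a, b, c, e}  OUT={a, b, c, d, f}
  B2:  IN={a, b, c, d, f}  OUT={a, b, c, d, e, f}
  B3:  IN={a, b, d, f}  OUT={a, e, f}
  B4:  IN={a, e, f}  OUT={a, c, e}
  B5:  IN={a, c, e}  OUT={a, c, e}
  B6:  IN={a, c, e}  OUT={a, c, e}
  B7:  IN={a, c, e}  OUT={d}
  B8:  IN={d}  OUT={}

Merge at B0: OUT[B0] = IN[B1] ⊔ IN[B3] = {a, b, c, d, e, f}
Applying B0's transfer function to that OUT value gives IN[B0] (row B0 above).

Answer: {b, c, d, e, f}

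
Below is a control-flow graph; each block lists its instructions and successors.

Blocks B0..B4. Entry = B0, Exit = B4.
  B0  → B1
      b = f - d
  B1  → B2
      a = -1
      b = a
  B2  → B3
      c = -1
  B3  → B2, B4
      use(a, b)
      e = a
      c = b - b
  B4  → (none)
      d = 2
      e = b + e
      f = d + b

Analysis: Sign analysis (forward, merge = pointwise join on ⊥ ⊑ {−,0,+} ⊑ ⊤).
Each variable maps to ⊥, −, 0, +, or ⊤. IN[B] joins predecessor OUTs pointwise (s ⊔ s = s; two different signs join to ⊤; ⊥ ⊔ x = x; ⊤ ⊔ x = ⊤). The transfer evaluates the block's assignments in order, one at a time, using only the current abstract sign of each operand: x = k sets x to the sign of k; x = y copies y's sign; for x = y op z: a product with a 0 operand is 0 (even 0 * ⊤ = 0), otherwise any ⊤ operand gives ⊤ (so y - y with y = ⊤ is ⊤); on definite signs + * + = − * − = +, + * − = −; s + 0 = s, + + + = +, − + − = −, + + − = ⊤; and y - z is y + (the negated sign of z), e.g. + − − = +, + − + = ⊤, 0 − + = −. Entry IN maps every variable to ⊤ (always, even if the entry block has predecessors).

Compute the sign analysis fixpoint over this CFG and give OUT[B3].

Answer: {a: -, b: -, c: ⊤, d: ⊤, e: -, f: ⊤}

Trace:
Converged values:
  B0:  IN=(all ⊤)  OUT=(all ⊤)
  B1:  IN=(all ⊤)  OUT={a:-, b:-; rest ⊤}
  B2:  IN={a:-, b:-; rest ⊤}  OUT={a:-, b:-, c:-; rest ⊤}
  B3:  IN={a:-, b:-, c:-; rest ⊤}  OUT={a:-, b:-, e:-; rest ⊤}
  B4:  IN={a:-, b:-, e:-; rest ⊤}  OUT={a:-, b:-, d:+, e:-; rest ⊤}

Merge at B3: IN[B3] = OUT[B2] = {a: -, b: -, c: -, d: ⊤, e: ⊤, f: ⊤}
Applying B3's transfer function to that IN value gives OUT[B3] (row B3 above).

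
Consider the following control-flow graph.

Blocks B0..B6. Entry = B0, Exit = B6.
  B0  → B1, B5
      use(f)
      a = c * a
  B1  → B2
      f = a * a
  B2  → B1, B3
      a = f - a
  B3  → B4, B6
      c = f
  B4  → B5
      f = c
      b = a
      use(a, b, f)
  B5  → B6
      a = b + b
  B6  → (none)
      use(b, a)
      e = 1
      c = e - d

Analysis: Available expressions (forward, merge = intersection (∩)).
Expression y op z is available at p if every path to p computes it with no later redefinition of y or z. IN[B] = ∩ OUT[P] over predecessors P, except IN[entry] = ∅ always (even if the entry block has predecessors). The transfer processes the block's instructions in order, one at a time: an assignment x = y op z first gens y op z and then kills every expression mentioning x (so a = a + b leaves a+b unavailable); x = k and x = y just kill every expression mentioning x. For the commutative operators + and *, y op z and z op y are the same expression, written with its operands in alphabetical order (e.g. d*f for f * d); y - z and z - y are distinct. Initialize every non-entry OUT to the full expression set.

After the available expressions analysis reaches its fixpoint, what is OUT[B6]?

Answer: {e-d}

Derivation:
Per-block solution:
  B0:   IN={}   OUT={}
  B1:   IN={}   OUT={a*a}
  B2:   IN={a*a}   OUT={}
  B3:   IN={}   OUT={}
  B4:   IN={}   OUT={}
  B5:   IN={}   OUT={b+b}
  B6:   IN={}   OUT={e-d}

Merge at B6: IN[B6] = OUT[B3] ∩ OUT[B5] = {}
Applying B6's transfer function to that IN value gives OUT[B6] (row B6 above).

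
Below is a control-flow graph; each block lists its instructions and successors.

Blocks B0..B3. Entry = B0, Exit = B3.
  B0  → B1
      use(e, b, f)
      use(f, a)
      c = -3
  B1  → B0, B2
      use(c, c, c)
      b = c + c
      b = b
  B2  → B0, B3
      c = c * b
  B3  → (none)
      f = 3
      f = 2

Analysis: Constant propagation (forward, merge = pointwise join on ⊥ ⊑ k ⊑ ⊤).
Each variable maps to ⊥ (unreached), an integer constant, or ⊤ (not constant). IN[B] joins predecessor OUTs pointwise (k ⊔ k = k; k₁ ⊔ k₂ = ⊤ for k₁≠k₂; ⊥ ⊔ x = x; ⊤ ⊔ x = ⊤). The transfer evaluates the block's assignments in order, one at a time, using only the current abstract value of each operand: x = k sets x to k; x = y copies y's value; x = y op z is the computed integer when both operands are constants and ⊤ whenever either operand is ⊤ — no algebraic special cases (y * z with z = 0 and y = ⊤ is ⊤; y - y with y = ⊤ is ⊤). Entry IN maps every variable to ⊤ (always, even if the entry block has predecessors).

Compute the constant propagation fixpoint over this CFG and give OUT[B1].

Converged values:
  B0:  IN=(all ⊤)  OUT={c:-3; rest ⊤}
  B1:  IN={c:-3; rest ⊤}  OUT={b:-6, c:-3; rest ⊤}
  B2:  IN={b:-6, c:-3; rest ⊤}  OUT={b:-6, c:18; rest ⊤}
  B3:  IN={b:-6, c:18; rest ⊤}  OUT={b:-6, c:18, f:2; rest ⊤}

Merge at B1: IN[B1] = OUT[B0] = {a: ⊤, b: ⊤, c: -3, d: ⊤, e: ⊤, f: ⊤}
Applying B1's transfer function to that IN value gives OUT[B1] (row B1 above).

Answer: {a: ⊤, b: -6, c: -3, d: ⊤, e: ⊤, f: ⊤}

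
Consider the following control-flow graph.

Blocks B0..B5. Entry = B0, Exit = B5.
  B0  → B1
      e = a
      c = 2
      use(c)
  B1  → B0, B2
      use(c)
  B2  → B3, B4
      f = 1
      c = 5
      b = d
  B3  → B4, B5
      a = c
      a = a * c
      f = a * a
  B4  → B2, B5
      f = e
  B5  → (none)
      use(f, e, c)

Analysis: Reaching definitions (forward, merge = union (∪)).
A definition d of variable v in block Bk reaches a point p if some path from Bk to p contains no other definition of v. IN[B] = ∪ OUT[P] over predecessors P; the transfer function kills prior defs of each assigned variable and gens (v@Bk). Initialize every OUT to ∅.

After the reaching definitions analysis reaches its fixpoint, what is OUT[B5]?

Fixpoint table:
  B0: | IN={c@B0, e@B0} | OUT={c@B0, e@B0}
  B1: | IN={c@B0, e@B0} | OUT={c@B0, e@B0}
  B2: | IN={a@B3, b@B2, c@B0, c@B2, e@B0, f@B4} | OUT={a@B3, b@B2, c@B2, e@B0, f@B2}
  B3: | IN={a@B3, b@B2, c@B2, e@B0, f@B2} | OUT={a@B3, b@B2, c@B2, e@B0, f@B3}
  B4: | IN={a@B3, b@B2, c@B2, e@B0, f@B2, f@B3} | OUT={a@B3, b@B2, c@B2, e@B0, f@B4}
  B5: | IN={a@B3, b@B2, c@B2, e@B0, f@B3, f@B4} | OUT={a@B3, b@B2, c@B2, e@B0, f@B3, f@B4}

Merge at B5: IN[B5] = OUT[B3] ⊔ OUT[B4] = {a@B3, b@B2, c@B2, e@B0, f@B3, f@B4}
Applying B5's transfer function to that IN value gives OUT[B5] (row B5 above).

Answer: {a@B3, b@B2, c@B2, e@B0, f@B3, f@B4}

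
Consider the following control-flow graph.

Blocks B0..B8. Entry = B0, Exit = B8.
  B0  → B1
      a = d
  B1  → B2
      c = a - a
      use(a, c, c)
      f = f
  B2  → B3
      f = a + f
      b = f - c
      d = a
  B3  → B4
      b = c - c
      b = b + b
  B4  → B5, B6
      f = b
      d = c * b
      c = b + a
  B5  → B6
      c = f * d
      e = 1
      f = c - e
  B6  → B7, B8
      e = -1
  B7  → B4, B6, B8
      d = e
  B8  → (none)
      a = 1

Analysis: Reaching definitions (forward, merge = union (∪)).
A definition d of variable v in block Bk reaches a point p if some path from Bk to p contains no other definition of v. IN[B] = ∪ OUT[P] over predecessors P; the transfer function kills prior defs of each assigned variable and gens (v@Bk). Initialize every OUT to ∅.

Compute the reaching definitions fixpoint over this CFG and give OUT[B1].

Answer: {a@B0, c@B1, f@B1}

Working:
Fixpoint table:
  B0: | IN={} | OUT={a@B0}
  B1: | IN={a@B0} | OUT={a@B0, c@B1, f@B1}
  B2: | IN={a@B0, c@B1, f@B1} | OUT={a@B0, b@B2, c@B1, d@B2, f@B2}
  B3: | IN={a@B0, b@B2, c@B1, d@B2, f@B2} | OUT={a@B0, b@B3, c@B1, d@B2, f@B2}
  B4: | IN={a@B0, b@B3, c@B1, c@B4, c@B5, d@B2, d@B7, e@B6, f@B2, f@B4, f@B5} | OUT={a@B0, b@B3, c@B4, d@B4, e@B6, f@B4}
  B5: | IN={a@B0, b@B3, c@B4, d@B4, e@B6, f@B4} | OUT={a@B0, b@B3, c@B5, d@B4, e@B5, f@B5}
  B6: | IN={a@B0, b@B3, c@B4, c@B5, d@B4, d@B7, e@B5, e@B6, f@B4, f@B5} | OUT={a@B0, b@B3, c@B4, c@B5, d@B4, d@B7, e@B6, f@B4, f@B5}
  B7: | IN={a@B0, b@B3, c@B4, c@B5, d@B4, d@B7, e@B6, f@B4, f@B5} | OUT={a@B0, b@B3, c@B4, c@B5, d@B7, e@B6, f@B4, f@B5}
  B8: | IN={a@B0, b@B3, c@B4, c@B5, d@B4, d@B7, e@B6, f@B4, f@B5} | OUT={a@B8, b@B3, c@B4, c@B5, d@B4, d@B7, e@B6, f@B4, f@B5}

Merge at B1: IN[B1] = OUT[B0] = {a@B0}
Applying B1's transfer function to that IN value gives OUT[B1] (row B1 above).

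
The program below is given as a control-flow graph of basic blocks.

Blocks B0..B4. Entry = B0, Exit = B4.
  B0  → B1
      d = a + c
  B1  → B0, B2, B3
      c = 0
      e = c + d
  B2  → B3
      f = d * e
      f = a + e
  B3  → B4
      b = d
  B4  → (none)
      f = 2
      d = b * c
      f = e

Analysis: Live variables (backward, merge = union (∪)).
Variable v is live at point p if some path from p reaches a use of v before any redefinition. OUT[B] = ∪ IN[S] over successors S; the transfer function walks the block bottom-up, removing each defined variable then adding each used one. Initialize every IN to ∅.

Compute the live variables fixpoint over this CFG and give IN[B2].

Per-block solution:
  B0:   IN={a, c}   OUT={a, d}
  B1:   IN={a, d}   OUT={a, c, d, e}
  B2:   IN={a, c, d, e}   OUT={c, d, e}
  B3:   IN={c, d, e}   OUT={b, c, e}
  B4:   IN={b, c, e}   OUT={}

Merge at B2: OUT[B2] = IN[B3] = {c, d, e}
Applying B2's transfer function to that OUT value gives IN[B2] (row B2 above).

Answer: {a, c, d, e}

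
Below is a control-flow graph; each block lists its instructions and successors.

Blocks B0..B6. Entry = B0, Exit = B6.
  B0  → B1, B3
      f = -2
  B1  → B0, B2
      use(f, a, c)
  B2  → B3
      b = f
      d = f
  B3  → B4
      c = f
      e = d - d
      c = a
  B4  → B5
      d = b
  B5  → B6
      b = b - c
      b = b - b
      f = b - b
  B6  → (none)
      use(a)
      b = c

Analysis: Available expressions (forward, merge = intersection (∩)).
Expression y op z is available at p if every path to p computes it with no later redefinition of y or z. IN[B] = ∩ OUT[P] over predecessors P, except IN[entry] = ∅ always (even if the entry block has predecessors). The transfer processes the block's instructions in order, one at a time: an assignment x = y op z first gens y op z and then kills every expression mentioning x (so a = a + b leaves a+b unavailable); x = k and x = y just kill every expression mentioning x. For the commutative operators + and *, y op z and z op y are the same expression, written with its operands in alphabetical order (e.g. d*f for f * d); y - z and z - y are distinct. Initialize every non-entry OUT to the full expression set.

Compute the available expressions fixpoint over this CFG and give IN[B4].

Answer: {d-d}

Derivation:
Converged values:
  B0:   IN={}   OUT={}
  B1:   IN={}   OUT={}
  B2:   IN={}   OUT={}
  B3:   IN={}   OUT={d-d}
  B4:   IN={d-d}   OUT={}
  B5:   IN={}   OUT={b-b}
  B6:   IN={b-b}   OUT={}

Merge at B4: IN[B4] = OUT[B3] = {d-d}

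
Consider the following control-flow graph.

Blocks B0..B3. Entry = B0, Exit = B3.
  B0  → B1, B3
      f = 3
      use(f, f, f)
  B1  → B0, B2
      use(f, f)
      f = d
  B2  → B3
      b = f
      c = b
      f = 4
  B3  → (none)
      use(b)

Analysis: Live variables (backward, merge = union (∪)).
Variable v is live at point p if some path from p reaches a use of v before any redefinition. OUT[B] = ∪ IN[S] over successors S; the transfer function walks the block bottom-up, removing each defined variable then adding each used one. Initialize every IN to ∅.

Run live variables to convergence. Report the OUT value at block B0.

Answer: {b, d, f}

Trace:
Per-block solution:
  B0:  IN={b, d}  OUT={b, d, f}
  B1:  IN={b, d, f}  OUT={b, d, f}
  B2:  IN={f}  OUT={b}
  B3:  IN={b}  OUT={}

Merge at B0: OUT[B0] = IN[B1] ⊔ IN[B3] = {b, d, f}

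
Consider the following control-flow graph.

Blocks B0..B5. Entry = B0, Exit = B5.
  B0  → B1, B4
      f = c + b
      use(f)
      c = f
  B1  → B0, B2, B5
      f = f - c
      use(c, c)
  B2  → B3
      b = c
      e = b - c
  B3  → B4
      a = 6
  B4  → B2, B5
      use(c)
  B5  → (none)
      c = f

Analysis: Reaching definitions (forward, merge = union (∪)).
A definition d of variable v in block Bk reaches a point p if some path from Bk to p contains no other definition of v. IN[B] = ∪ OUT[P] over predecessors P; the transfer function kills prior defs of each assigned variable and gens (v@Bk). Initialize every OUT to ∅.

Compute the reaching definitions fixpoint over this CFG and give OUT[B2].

Per-block solution:
  B0: | IN={c@B0, f@B1} | OUT={c@B0, f@B0}
  B1: | IN={c@B0, f@B0} | OUT={c@B0, f@B1}
  B2: | IN={a@B3, b@B2, c@B0, e@B2, f@B0, f@B1} | OUT={a@B3, b@B2, c@B0, e@B2, f@B0, f@B1}
  B3: | IN={a@B3, b@B2, c@B0, e@B2, f@B0, f@B1} | OUT={a@B3, b@B2, c@B0, e@B2, f@B0, f@B1}
  B4: | IN={a@B3, b@B2, c@B0, e@B2, f@B0, f@B1} | OUT={a@B3, b@B2, c@B0, e@B2, f@B0, f@B1}
  B5: | IN={a@B3, b@B2, c@B0, e@B2, f@B0, f@B1} | OUT={a@B3, b@B2, c@B5, e@B2, f@B0, f@B1}

Merge at B2: IN[B2] = OUT[B1] ⊔ OUT[B4] = {a@B3, b@B2, c@B0, e@B2, f@B0, f@B1}
Applying B2's transfer function to that IN value gives OUT[B2] (row B2 above).

Answer: {a@B3, b@B2, c@B0, e@B2, f@B0, f@B1}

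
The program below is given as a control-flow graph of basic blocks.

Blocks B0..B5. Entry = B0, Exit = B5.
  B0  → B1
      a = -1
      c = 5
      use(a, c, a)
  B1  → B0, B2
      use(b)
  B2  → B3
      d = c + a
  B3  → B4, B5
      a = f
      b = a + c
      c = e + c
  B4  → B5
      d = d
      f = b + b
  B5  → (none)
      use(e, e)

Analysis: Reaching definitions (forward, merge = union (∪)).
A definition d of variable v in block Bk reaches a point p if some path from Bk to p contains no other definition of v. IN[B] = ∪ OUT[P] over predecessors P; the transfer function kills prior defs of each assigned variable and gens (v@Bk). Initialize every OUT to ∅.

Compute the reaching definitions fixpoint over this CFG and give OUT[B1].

Fixpoint table:
  B0:  IN={a@B0, c@B0}  OUT={a@B0, c@B0}
  B1:  IN={a@B0, c@B0}  OUT={a@B0, c@B0}
  B2:  IN={a@B0, c@B0}  OUT={a@B0, c@B0, d@B2}
  B3:  IN={a@B0, c@B0, d@B2}  OUT={a@B3, b@B3, c@B3, d@B2}
  B4:  IN={a@B3, b@B3, c@B3, d@B2}  OUT={a@B3, b@B3, c@B3, d@B4, f@B4}
  B5:  IN={a@B3, b@B3, c@B3, d@B2, d@B4, f@B4}  OUT={a@B3, b@B3, c@B3, d@B2, d@B4, f@B4}

Merge at B1: IN[B1] = OUT[B0] = {a@B0, c@B0}
Applying B1's transfer function to that IN value gives OUT[B1] (row B1 above).

Answer: {a@B0, c@B0}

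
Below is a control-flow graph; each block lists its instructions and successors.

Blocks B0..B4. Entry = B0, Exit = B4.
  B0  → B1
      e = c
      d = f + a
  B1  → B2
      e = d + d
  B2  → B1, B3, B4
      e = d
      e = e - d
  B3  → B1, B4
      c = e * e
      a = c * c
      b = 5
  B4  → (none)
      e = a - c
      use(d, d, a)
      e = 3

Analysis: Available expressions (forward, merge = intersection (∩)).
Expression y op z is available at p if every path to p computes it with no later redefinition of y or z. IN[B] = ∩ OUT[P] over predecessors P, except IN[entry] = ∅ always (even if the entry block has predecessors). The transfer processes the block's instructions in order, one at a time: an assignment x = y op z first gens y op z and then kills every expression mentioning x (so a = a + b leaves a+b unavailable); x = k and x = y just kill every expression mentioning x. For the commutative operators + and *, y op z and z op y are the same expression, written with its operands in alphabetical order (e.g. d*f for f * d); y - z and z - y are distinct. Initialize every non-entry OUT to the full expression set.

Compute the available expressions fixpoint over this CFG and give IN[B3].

Answer: {d+d}

Working:
Per-block solution:
  B0: | IN={} | OUT={a+f}
  B1: | IN={} | OUT={d+d}
  B2: | IN={d+d} | OUT={d+d}
  B3: | IN={d+d} | OUT={c*c, d+d, e*e}
  B4: | IN={d+d} | OUT={a-c, d+d}

Merge at B3: IN[B3] = OUT[B2] = {d+d}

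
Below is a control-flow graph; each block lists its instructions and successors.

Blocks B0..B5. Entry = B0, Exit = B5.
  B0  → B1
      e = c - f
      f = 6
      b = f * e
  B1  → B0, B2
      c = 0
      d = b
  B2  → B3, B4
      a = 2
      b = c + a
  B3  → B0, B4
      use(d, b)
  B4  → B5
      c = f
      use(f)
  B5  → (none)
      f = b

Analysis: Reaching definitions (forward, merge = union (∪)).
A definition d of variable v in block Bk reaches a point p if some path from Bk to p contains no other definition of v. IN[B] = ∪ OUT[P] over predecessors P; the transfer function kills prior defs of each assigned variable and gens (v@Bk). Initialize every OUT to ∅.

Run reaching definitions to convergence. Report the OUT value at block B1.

Answer: {a@B2, b@B0, c@B1, d@B1, e@B0, f@B0}

Trace:
Converged values:
  B0: | IN={a@B2, b@B0, b@B2, c@B1, d@B1, e@B0, f@B0} | OUT={a@B2, b@B0, c@B1, d@B1, e@B0, f@B0}
  B1: | IN={a@B2, b@B0, c@B1, d@B1, e@B0, f@B0} | OUT={a@B2, b@B0, c@B1, d@B1, e@B0, f@B0}
  B2: | IN={a@B2, b@B0, c@B1, d@B1, e@B0, f@B0} | OUT={a@B2, b@B2, c@B1, d@B1, e@B0, f@B0}
  B3: | IN={a@B2, b@B2, c@B1, d@B1, e@B0, f@B0} | OUT={a@B2, b@B2, c@B1, d@B1, e@B0, f@B0}
  B4: | IN={a@B2, b@B2, c@B1, d@B1, e@B0, f@B0} | OUT={a@B2, b@B2, c@B4, d@B1, e@B0, f@B0}
  B5: | IN={a@B2, b@B2, c@B4, d@B1, e@B0, f@B0} | OUT={a@B2, b@B2, c@B4, d@B1, e@B0, f@B5}

Merge at B1: IN[B1] = OUT[B0] = {a@B2, b@B0, c@B1, d@B1, e@B0, f@B0}
Applying B1's transfer function to that IN value gives OUT[B1] (row B1 above).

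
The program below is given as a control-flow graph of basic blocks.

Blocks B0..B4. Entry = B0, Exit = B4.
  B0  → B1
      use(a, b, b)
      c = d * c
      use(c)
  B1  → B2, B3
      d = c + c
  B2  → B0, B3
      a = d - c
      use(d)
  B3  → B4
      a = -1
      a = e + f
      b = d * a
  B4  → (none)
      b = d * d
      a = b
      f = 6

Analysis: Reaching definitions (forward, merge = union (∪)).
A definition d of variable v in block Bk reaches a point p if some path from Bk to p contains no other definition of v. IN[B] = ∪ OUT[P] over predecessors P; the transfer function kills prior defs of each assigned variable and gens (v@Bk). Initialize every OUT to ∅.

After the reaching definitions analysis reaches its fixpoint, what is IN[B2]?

Per-block solution:
  B0: | IN={a@B2, c@B0, d@B1} | OUT={a@B2, c@B0, d@B1}
  B1: | IN={a@B2, c@B0, d@B1} | OUT={a@B2, c@B0, d@B1}
  B2: | IN={a@B2, c@B0, d@B1} | OUT={a@B2, c@B0, d@B1}
  B3: | IN={a@B2, c@B0, d@B1} | OUT={a@B3, b@B3, c@B0, d@B1}
  B4: | IN={a@B3, b@B3, c@B0, d@B1} | OUT={a@B4, b@B4, c@B0, d@B1, f@B4}

Merge at B2: IN[B2] = OUT[B1] = {a@B2, c@B0, d@B1}

Answer: {a@B2, c@B0, d@B1}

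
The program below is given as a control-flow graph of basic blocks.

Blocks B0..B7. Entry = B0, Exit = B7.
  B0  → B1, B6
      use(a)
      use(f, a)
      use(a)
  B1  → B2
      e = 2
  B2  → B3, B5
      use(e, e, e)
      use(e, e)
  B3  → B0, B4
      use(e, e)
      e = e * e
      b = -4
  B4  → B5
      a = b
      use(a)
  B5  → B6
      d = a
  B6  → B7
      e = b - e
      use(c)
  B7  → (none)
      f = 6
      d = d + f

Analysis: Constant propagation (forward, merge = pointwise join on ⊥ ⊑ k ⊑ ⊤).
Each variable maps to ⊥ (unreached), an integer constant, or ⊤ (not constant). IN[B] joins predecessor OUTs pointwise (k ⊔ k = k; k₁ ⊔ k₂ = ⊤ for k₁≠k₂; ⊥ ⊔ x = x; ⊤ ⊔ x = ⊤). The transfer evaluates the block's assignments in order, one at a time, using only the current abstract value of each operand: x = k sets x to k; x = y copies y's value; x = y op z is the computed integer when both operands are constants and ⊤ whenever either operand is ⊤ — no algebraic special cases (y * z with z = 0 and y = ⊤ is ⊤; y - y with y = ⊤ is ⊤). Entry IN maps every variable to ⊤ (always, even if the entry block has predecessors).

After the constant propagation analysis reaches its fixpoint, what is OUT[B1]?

Answer: {a: ⊤, b: ⊤, c: ⊤, d: ⊤, e: 2, f: ⊤}

Derivation:
Fixpoint table:
  B0:   IN=(all ⊤)   OUT=(all ⊤)
  B1:   IN=(all ⊤)   OUT={e:2; rest ⊤}
  B2:   IN={e:2; rest ⊤}   OUT={e:2; rest ⊤}
  B3:   IN={e:2; rest ⊤}   OUT={b:-4, e:4; rest ⊤}
  B4:   IN={b:-4, e:4; rest ⊤}   OUT={a:-4, b:-4, e:4; rest ⊤}
  B5:   IN=(all ⊤)   OUT=(all ⊤)
  B6:   IN=(all ⊤)   OUT=(all ⊤)
  B7:   IN=(all ⊤)   OUT={f:6; rest ⊤}

Merge at B1: IN[B1] = OUT[B0] = {a: ⊤, b: ⊤, c: ⊤, d: ⊤, e: ⊤, f: ⊤}
Applying B1's transfer function to that IN value gives OUT[B1] (row B1 above).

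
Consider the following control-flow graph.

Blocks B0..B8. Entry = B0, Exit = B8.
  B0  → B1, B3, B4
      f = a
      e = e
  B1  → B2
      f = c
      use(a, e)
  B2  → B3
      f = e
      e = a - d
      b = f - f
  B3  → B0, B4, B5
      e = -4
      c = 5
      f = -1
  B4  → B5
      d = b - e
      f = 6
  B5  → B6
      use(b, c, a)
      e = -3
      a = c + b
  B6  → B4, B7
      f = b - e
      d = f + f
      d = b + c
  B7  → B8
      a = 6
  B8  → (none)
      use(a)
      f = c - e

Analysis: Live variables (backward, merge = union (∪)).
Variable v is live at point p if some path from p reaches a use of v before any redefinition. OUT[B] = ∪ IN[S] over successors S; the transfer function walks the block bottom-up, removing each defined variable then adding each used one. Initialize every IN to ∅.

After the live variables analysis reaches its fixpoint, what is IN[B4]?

Answer: {a, b, c, e}

Trace:
Per-block solution:
  B0: | IN={a, b, c, d, e} | OUT={a, b, c, d, e}
  B1: | IN={a, c, d, e} | OUT={a, d, e}
  B2: | IN={a, d, e} | OUT={a, b, d}
  B3: | IN={a, b, d} | OUT={a, b, c, d, e}
  B4: | IN={a, b, c, e} | OUT={a, b, c}
  B5: | IN={a, b, c} | OUT={a, b, c, e}
  B6: | IN={a, b, c, e} | OUT={a, b, c, e}
  B7: | IN={c, e} | OUT={a, c, e}
  B8: | IN={a, c, e} | OUT={}

Merge at B4: OUT[B4] = IN[B5] = {a, b, c}
Applying B4's transfer function to that OUT value gives IN[B4] (row B4 above).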